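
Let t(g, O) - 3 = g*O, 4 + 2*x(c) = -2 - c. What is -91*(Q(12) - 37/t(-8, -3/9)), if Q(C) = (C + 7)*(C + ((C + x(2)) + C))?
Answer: -930475/17 ≈ -54734.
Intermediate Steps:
x(c) = -3 - c/2 (x(c) = -2 + (-2 - c)/2 = -2 + (-1 - c/2) = -3 - c/2)
t(g, O) = 3 + O*g (t(g, O) = 3 + g*O = 3 + O*g)
Q(C) = (-4 + 3*C)*(7 + C) (Q(C) = (C + 7)*(C + ((C + (-3 - ½*2)) + C)) = (7 + C)*(C + ((C + (-3 - 1)) + C)) = (7 + C)*(C + ((C - 4) + C)) = (7 + C)*(C + ((-4 + C) + C)) = (7 + C)*(C + (-4 + 2*C)) = (7 + C)*(-4 + 3*C) = (-4 + 3*C)*(7 + C))
-91*(Q(12) - 37/t(-8, -3/9)) = -91*((-28 + 3*12² + 17*12) - 37/(3 - 3/9*(-8))) = -91*((-28 + 3*144 + 204) - 37/(3 - 3*⅑*(-8))) = -91*((-28 + 432 + 204) - 37/(3 - ⅓*(-8))) = -91*(608 - 37/(3 + 8/3)) = -91*(608 - 37/17/3) = -91*(608 - 37*3/17) = -91*(608 - 111/17) = -91*10225/17 = -930475/17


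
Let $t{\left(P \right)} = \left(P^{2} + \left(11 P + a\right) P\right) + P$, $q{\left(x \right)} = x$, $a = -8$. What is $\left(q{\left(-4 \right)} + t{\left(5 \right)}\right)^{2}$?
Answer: $68121$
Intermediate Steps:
$t{\left(P \right)} = P + P^{2} + P \left(-8 + 11 P\right)$ ($t{\left(P \right)} = \left(P^{2} + \left(11 P - 8\right) P\right) + P = \left(P^{2} + \left(-8 + 11 P\right) P\right) + P = \left(P^{2} + P \left(-8 + 11 P\right)\right) + P = P + P^{2} + P \left(-8 + 11 P\right)$)
$\left(q{\left(-4 \right)} + t{\left(5 \right)}\right)^{2} = \left(-4 + 5 \left(-7 + 12 \cdot 5\right)\right)^{2} = \left(-4 + 5 \left(-7 + 60\right)\right)^{2} = \left(-4 + 5 \cdot 53\right)^{2} = \left(-4 + 265\right)^{2} = 261^{2} = 68121$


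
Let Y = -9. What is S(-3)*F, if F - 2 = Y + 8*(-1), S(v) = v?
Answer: 45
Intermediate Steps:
F = -15 (F = 2 + (-9 + 8*(-1)) = 2 + (-9 - 8) = 2 - 17 = -15)
S(-3)*F = -3*(-15) = 45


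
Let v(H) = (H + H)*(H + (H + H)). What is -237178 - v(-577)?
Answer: -2234752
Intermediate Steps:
v(H) = 6*H**2 (v(H) = (2*H)*(H + 2*H) = (2*H)*(3*H) = 6*H**2)
-237178 - v(-577) = -237178 - 6*(-577)**2 = -237178 - 6*332929 = -237178 - 1*1997574 = -237178 - 1997574 = -2234752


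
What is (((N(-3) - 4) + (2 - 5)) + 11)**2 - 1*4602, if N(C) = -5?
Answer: -4601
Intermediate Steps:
(((N(-3) - 4) + (2 - 5)) + 11)**2 - 1*4602 = (((-5 - 4) + (2 - 5)) + 11)**2 - 1*4602 = ((-9 - 3) + 11)**2 - 4602 = (-12 + 11)**2 - 4602 = (-1)**2 - 4602 = 1 - 4602 = -4601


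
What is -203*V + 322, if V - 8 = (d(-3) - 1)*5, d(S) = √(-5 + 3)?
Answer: -287 - 1015*I*√2 ≈ -287.0 - 1435.4*I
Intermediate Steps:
d(S) = I*√2 (d(S) = √(-2) = I*√2)
V = 3 + 5*I*√2 (V = 8 + (I*√2 - 1)*5 = 8 + (-1 + I*√2)*5 = 8 + (-5 + 5*I*√2) = 3 + 5*I*√2 ≈ 3.0 + 7.0711*I)
-203*V + 322 = -203*(3 + 5*I*√2) + 322 = (-609 - 1015*I*√2) + 322 = -287 - 1015*I*√2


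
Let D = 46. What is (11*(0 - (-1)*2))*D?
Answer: 1012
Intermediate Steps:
(11*(0 - (-1)*2))*D = (11*(0 - (-1)*2))*46 = (11*(0 - 1*(-2)))*46 = (11*(0 + 2))*46 = (11*2)*46 = 22*46 = 1012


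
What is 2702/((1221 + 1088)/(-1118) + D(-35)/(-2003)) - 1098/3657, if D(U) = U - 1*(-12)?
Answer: -7377528677210/5606440647 ≈ -1315.9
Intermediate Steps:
D(U) = 12 + U (D(U) = U + 12 = 12 + U)
2702/((1221 + 1088)/(-1118) + D(-35)/(-2003)) - 1098/3657 = 2702/((1221 + 1088)/(-1118) + (12 - 35)/(-2003)) - 1098/3657 = 2702/(2309*(-1/1118) - 23*(-1/2003)) - 1098*1/3657 = 2702/(-2309/1118 + 23/2003) - 366/1219 = 2702/(-4599213/2239354) - 366/1219 = 2702*(-2239354/4599213) - 366/1219 = -6050734508/4599213 - 366/1219 = -7377528677210/5606440647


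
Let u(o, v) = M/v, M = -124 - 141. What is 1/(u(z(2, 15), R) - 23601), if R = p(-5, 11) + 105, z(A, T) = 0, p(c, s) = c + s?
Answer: -111/2619976 ≈ -4.2367e-5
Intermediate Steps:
M = -265
R = 111 (R = (-5 + 11) + 105 = 6 + 105 = 111)
u(o, v) = -265/v
1/(u(z(2, 15), R) - 23601) = 1/(-265/111 - 23601) = 1/(-2619976/111) = -111/2619976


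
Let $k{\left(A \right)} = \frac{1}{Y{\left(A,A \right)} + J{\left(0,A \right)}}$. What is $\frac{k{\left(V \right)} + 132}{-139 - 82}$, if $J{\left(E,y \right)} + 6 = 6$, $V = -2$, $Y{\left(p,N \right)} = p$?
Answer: $- \frac{263}{442} \approx -0.59502$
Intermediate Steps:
$J{\left(E,y \right)} = 0$ ($J{\left(E,y \right)} = -6 + 6 = 0$)
$k{\left(A \right)} = \frac{1}{A}$ ($k{\left(A \right)} = \frac{1}{A + 0} = \frac{1}{A}$)
$\frac{k{\left(V \right)} + 132}{-139 - 82} = \frac{\frac{1}{-2} + 132}{-139 - 82} = \frac{- \frac{1}{2} + 132}{-221} = \frac{263}{2} \left(- \frac{1}{221}\right) = - \frac{263}{442}$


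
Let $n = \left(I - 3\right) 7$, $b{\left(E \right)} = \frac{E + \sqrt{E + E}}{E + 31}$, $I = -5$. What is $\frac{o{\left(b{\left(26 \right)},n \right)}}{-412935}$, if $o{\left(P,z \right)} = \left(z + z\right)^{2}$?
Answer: $- \frac{12544}{412935} \approx -0.030378$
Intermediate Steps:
$b{\left(E \right)} = \frac{E + \sqrt{2} \sqrt{E}}{31 + E}$ ($b{\left(E \right)} = \frac{E + \sqrt{2 E}}{31 + E} = \frac{E + \sqrt{2} \sqrt{E}}{31 + E}$)
$n = -56$ ($n = \left(-5 - 3\right) 7 = \left(-8\right) 7 = -56$)
$o{\left(P,z \right)} = 4 z^{2}$ ($o{\left(P,z \right)} = \left(2 z\right)^{2} = 4 z^{2}$)
$\frac{o{\left(b{\left(26 \right)},n \right)}}{-412935} = \frac{4 \left(-56\right)^{2}}{-412935} = 4 \cdot 3136 \left(- \frac{1}{412935}\right) = 12544 \left(- \frac{1}{412935}\right) = - \frac{12544}{412935}$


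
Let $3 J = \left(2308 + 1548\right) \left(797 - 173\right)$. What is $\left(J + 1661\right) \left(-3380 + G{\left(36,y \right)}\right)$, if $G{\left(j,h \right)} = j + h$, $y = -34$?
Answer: $-2714929002$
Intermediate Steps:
$G{\left(j,h \right)} = h + j$
$J = 802048$ ($J = \frac{\left(2308 + 1548\right) \left(797 - 173\right)}{3} = \frac{3856 \cdot 624}{3} = \frac{1}{3} \cdot 2406144 = 802048$)
$\left(J + 1661\right) \left(-3380 + G{\left(36,y \right)}\right) = \left(802048 + 1661\right) \left(-3380 + \left(-34 + 36\right)\right) = 803709 \left(-3380 + 2\right) = 803709 \left(-3378\right) = -2714929002$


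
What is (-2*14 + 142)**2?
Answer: 12996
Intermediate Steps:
(-2*14 + 142)**2 = (-28 + 142)**2 = 114**2 = 12996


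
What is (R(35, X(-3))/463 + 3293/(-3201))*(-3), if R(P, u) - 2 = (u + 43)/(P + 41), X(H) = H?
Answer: 28814873/9386399 ≈ 3.0699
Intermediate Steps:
R(P, u) = 2 + (43 + u)/(41 + P) (R(P, u) = 2 + (u + 43)/(P + 41) = 2 + (43 + u)/(41 + P))
(R(35, X(-3))/463 + 3293/(-3201))*(-3) = (((125 - 3 + 2*35)/(41 + 35))/463 + 3293/(-3201))*(-3) = (((125 - 3 + 70)/76)*(1/463) + 3293*(-1/3201))*(-3) = (((1/76)*192)*(1/463) - 3293/3201)*(-3) = ((48/19)*(1/463) - 3293/3201)*(-3) = (48/8797 - 3293/3201)*(-3) = -28814873/28159197*(-3) = 28814873/9386399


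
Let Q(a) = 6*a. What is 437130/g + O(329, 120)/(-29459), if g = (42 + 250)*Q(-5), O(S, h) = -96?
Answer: -429219057/8602028 ≈ -49.897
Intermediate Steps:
g = -8760 (g = (42 + 250)*(6*(-5)) = 292*(-30) = -8760)
437130/g + O(329, 120)/(-29459) = 437130/(-8760) - 96/(-29459) = 437130*(-1/8760) - 96*(-1/29459) = -14571/292 + 96/29459 = -429219057/8602028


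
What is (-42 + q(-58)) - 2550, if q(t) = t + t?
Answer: -2708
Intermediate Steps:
q(t) = 2*t
(-42 + q(-58)) - 2550 = (-42 + 2*(-58)) - 2550 = (-42 - 116) - 2550 = -158 - 2550 = -2708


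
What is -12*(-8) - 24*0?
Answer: 96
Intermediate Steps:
-12*(-8) - 24*0 = 96 - 2*0 = 96 + 0 = 96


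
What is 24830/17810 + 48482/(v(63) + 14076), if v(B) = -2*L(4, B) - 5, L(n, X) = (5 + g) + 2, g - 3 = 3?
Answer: 9324629/1924165 ≈ 4.8461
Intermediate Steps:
g = 6 (g = 3 + 3 = 6)
L(n, X) = 13 (L(n, X) = (5 + 6) + 2 = 11 + 2 = 13)
v(B) = -31 (v(B) = -2*13 - 5 = -26 - 5 = -31)
24830/17810 + 48482/(v(63) + 14076) = 24830/17810 + 48482/(-31 + 14076) = 24830*(1/17810) + 48482/14045 = 191/137 + 48482*(1/14045) = 191/137 + 48482/14045 = 9324629/1924165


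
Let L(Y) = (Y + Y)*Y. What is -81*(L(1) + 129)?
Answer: -10611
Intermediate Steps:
L(Y) = 2*Y² (L(Y) = (2*Y)*Y = 2*Y²)
-81*(L(1) + 129) = -81*(2*1² + 129) = -81*(2*1 + 129) = -81*(2 + 129) = -81*131 = -10611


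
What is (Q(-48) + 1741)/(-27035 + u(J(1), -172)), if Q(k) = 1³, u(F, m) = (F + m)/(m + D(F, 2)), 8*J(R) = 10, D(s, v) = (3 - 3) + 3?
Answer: -1177592/18274977 ≈ -0.064437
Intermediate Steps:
D(s, v) = 3 (D(s, v) = 0 + 3 = 3)
J(R) = 5/4 (J(R) = (⅛)*10 = 5/4)
u(F, m) = (F + m)/(3 + m) (u(F, m) = (F + m)/(m + 3) = (F + m)/(3 + m))
Q(k) = 1
(Q(-48) + 1741)/(-27035 + u(J(1), -172)) = (1 + 1741)/(-27035 + (5/4 - 172)/(3 - 172)) = 1742/(-27035 - 683/4/(-169)) = 1742/(-27035 - 1/169*(-683/4)) = 1742/(-27035 + 683/676) = 1742/(-18274977/676) = 1742*(-676/18274977) = -1177592/18274977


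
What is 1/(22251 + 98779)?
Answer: 1/121030 ≈ 8.2624e-6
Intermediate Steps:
1/(22251 + 98779) = 1/121030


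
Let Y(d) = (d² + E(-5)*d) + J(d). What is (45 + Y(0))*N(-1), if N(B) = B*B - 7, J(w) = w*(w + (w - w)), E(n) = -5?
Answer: -270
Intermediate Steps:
J(w) = w² (J(w) = w*(w + 0) = w*w = w²)
N(B) = -7 + B² (N(B) = B² - 7 = -7 + B²)
Y(d) = -5*d + 2*d² (Y(d) = (d² - 5*d) + d² = -5*d + 2*d²)
(45 + Y(0))*N(-1) = (45 + 0*(-5 + 2*0))*(-7 + (-1)²) = (45 + 0*(-5 + 0))*(-7 + 1) = (45 + 0*(-5))*(-6) = (45 + 0)*(-6) = 45*(-6) = -270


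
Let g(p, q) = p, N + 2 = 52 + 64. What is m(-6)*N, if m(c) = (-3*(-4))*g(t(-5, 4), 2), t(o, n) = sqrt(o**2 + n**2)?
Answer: 1368*sqrt(41) ≈ 8759.5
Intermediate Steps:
N = 114 (N = -2 + (52 + 64) = -2 + 116 = 114)
t(o, n) = sqrt(n**2 + o**2)
m(c) = 12*sqrt(41) (m(c) = (-3*(-4))*sqrt(4**2 + (-5)**2) = 12*sqrt(16 + 25) = 12*sqrt(41))
m(-6)*N = (12*sqrt(41))*114 = 1368*sqrt(41)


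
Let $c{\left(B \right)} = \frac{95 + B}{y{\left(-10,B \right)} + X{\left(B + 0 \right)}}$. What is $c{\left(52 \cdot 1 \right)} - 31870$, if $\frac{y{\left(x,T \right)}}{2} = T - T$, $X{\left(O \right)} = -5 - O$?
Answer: $- \frac{605579}{19} \approx -31873.0$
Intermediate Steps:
$y{\left(x,T \right)} = 0$ ($y{\left(x,T \right)} = 2 \left(T - T\right) = 2 \cdot 0 = 0$)
$c{\left(B \right)} = \frac{95 + B}{-5 - B}$ ($c{\left(B \right)} = \frac{95 + B}{0 - \left(5 + B\right)} = \frac{95 + B}{-5 - B}$)
$c{\left(52 \cdot 1 \right)} - 31870 = \frac{-95 - 52 \cdot 1}{5 + 52 \cdot 1} - 31870 = \frac{-95 - 52}{5 + 52} - 31870 = \frac{-95 - 52}{57} - 31870 = \frac{1}{57} \left(-147\right) - 31870 = - \frac{49}{19} - 31870 = - \frac{605579}{19}$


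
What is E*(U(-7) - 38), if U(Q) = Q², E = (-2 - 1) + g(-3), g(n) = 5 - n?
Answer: 55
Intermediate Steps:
E = 5 (E = (-2 - 1) + (5 - 1*(-3)) = -3 + (5 + 3) = -3 + 8 = 5)
E*(U(-7) - 38) = 5*((-7)² - 38) = 5*(49 - 38) = 5*11 = 55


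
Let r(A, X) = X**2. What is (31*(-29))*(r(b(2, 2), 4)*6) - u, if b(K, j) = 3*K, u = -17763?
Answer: -68541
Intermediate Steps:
(31*(-29))*(r(b(2, 2), 4)*6) - u = (31*(-29))*(4**2*6) - 1*(-17763) = -14384*6 + 17763 = -899*96 + 17763 = -86304 + 17763 = -68541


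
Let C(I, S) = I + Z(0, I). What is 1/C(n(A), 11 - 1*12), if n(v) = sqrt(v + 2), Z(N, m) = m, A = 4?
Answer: sqrt(6)/12 ≈ 0.20412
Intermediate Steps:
n(v) = sqrt(2 + v)
C(I, S) = 2*I (C(I, S) = I + I = 2*I)
1/C(n(A), 11 - 1*12) = 1/(2*sqrt(2 + 4)) = 1/(2*sqrt(6)) = sqrt(6)/12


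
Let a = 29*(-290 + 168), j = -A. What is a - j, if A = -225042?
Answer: -228580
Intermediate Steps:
j = 225042 (j = -1*(-225042) = 225042)
a = -3538 (a = 29*(-122) = -3538)
a - j = -3538 - 1*225042 = -3538 - 225042 = -228580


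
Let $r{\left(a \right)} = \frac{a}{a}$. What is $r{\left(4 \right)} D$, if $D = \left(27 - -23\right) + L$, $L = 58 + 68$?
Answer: $176$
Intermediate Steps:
$L = 126$
$r{\left(a \right)} = 1$
$D = 176$ ($D = \left(27 - -23\right) + 126 = \left(27 + 23\right) + 126 = 50 + 126 = 176$)
$r{\left(4 \right)} D = 1 \cdot 176 = 176$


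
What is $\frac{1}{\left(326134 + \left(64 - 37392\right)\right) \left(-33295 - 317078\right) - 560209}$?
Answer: $- \frac{1}{101190384847} \approx -9.8824 \cdot 10^{-12}$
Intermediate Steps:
$\frac{1}{\left(326134 + \left(64 - 37392\right)\right) \left(-33295 - 317078\right) - 560209} = \frac{1}{\left(326134 + \left(64 - 37392\right)\right) \left(-350373\right) - 560209} = \frac{1}{\left(326134 - 37328\right) \left(-350373\right) - 560209} = \frac{1}{288806 \left(-350373\right) - 560209} = \frac{1}{-101189824638 - 560209} = \frac{1}{-101190384847} = - \frac{1}{101190384847}$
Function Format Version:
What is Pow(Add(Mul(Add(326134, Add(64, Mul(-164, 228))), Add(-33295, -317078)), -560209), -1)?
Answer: Rational(-1, 101190384847) ≈ -9.8824e-12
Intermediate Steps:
Pow(Add(Mul(Add(326134, Add(64, Mul(-164, 228))), Add(-33295, -317078)), -560209), -1) = Pow(Add(Mul(Add(326134, Add(64, -37392)), -350373), -560209), -1) = Pow(Add(Mul(Add(326134, -37328), -350373), -560209), -1) = Pow(Add(Mul(288806, -350373), -560209), -1) = Pow(Add(-101189824638, -560209), -1) = Pow(-101190384847, -1) = Rational(-1, 101190384847)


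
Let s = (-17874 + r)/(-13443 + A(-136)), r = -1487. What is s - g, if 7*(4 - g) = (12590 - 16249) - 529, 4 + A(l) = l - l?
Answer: -1154225/1921 ≈ -600.85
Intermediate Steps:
A(l) = -4 (A(l) = -4 + (l - l) = -4 + 0 = -4)
s = 19361/13447 (s = (-17874 - 1487)/(-13443 - 4) = -19361/(-13447) = -19361*(-1/13447) = 19361/13447 ≈ 1.4398)
g = 4216/7 (g = 4 - ((12590 - 16249) - 529)/7 = 4 - (-3659 - 529)/7 = 4 - ⅐*(-4188) = 4 + 4188/7 = 4216/7 ≈ 602.29)
s - g = 19361/13447 - 1*4216/7 = 19361/13447 - 4216/7 = -1154225/1921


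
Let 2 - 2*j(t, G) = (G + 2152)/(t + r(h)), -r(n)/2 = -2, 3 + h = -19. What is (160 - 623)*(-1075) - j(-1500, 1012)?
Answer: 372296761/748 ≈ 4.9772e+5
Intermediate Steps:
h = -22 (h = -3 - 19 = -22)
r(n) = 4 (r(n) = -2*(-2) = 4)
j(t, G) = 1 - (2152 + G)/(2*(4 + t)) (j(t, G) = 1 - (G + 2152)/(2*(t + 4)) = 1 - (2152 + G)/(2*(4 + t)))
(160 - 623)*(-1075) - j(-1500, 1012) = (160 - 623)*(-1075) - (-1072 - 1500 - 1/2*1012)/(4 - 1500) = -463*(-1075) - (-1072 - 1500 - 506)/(-1496) = 497725 - (-1)*(-3078)/1496 = 497725 - 1*1539/748 = 497725 - 1539/748 = 372296761/748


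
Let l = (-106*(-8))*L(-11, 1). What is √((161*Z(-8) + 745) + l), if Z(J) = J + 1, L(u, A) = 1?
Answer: √466 ≈ 21.587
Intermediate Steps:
Z(J) = 1 + J
l = 848 (l = -106*(-8)*1 = 848*1 = 848)
√((161*Z(-8) + 745) + l) = √((161*(1 - 8) + 745) + 848) = √((161*(-7) + 745) + 848) = √((-1127 + 745) + 848) = √(-382 + 848) = √466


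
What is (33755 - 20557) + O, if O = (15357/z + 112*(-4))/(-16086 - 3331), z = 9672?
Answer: 826201624017/62600408 ≈ 13198.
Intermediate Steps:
O = 1439233/62600408 (O = (15357/9672 + 112*(-4))/(-16086 - 3331) = (15357*(1/9672) - 448)/(-19417) = (5119/3224 - 448)*(-1/19417) = -1439233/3224*(-1/19417) = 1439233/62600408 ≈ 0.022991)
(33755 - 20557) + O = (33755 - 20557) + 1439233/62600408 = 13198 + 1439233/62600408 = 826201624017/62600408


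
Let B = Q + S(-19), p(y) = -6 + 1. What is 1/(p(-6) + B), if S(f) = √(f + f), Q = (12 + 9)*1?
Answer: 8/147 - I*√38/294 ≈ 0.054422 - 0.020967*I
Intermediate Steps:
p(y) = -5
Q = 21 (Q = 21*1 = 21)
S(f) = √2*√f (S(f) = √(2*f) = √2*√f)
B = 21 + I*√38 (B = 21 + √2*√(-19) = 21 + √2*(I*√19) = 21 + I*√38 ≈ 21.0 + 6.1644*I)
1/(p(-6) + B) = 1/(-5 + (21 + I*√38)) = 1/(16 + I*√38)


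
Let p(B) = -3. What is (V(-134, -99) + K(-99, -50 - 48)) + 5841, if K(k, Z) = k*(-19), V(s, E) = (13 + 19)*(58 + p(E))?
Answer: 9482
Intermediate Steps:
V(s, E) = 1760 (V(s, E) = (13 + 19)*(58 - 3) = 32*55 = 1760)
K(k, Z) = -19*k
(V(-134, -99) + K(-99, -50 - 48)) + 5841 = (1760 - 19*(-99)) + 5841 = (1760 + 1881) + 5841 = 3641 + 5841 = 9482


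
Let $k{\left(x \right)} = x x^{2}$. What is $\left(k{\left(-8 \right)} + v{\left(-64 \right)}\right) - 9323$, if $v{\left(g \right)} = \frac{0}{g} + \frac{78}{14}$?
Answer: $- \frac{68806}{7} \approx -9829.4$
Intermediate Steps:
$v{\left(g \right)} = \frac{39}{7}$ ($v{\left(g \right)} = 0 + 78 \cdot \frac{1}{14} = 0 + \frac{39}{7} = \frac{39}{7}$)
$k{\left(x \right)} = x^{3}$
$\left(k{\left(-8 \right)} + v{\left(-64 \right)}\right) - 9323 = \left(\left(-8\right)^{3} + \frac{39}{7}\right) - 9323 = \left(-512 + \frac{39}{7}\right) - 9323 = - \frac{3545}{7} - 9323 = - \frac{68806}{7}$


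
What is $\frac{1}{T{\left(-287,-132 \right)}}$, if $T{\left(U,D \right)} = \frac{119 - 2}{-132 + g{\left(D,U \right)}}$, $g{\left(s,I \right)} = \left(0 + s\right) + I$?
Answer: $- \frac{551}{117} \approx -4.7094$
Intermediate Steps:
$g{\left(s,I \right)} = I + s$ ($g{\left(s,I \right)} = s + I = I + s$)
$T{\left(U,D \right)} = \frac{117}{-132 + D + U}$ ($T{\left(U,D \right)} = \frac{119 - 2}{-132 + \left(U + D\right)} = \frac{117}{-132 + \left(D + U\right)} = \frac{117}{-132 + D + U}$)
$\frac{1}{T{\left(-287,-132 \right)}} = \frac{1}{117 \frac{1}{-132 - 132 - 287}} = \frac{1}{117 \frac{1}{-551}} = \frac{1}{117 \left(- \frac{1}{551}\right)} = \frac{1}{- \frac{117}{551}} = - \frac{551}{117}$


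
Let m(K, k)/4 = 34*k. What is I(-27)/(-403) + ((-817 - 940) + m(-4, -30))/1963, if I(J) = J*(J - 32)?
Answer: -421490/60853 ≈ -6.9264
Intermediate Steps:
m(K, k) = 136*k (m(K, k) = 4*(34*k) = 136*k)
I(J) = J*(-32 + J)
I(-27)/(-403) + ((-817 - 940) + m(-4, -30))/1963 = -27*(-32 - 27)/(-403) + ((-817 - 940) + 136*(-30))/1963 = -27*(-59)*(-1/403) + (-1757 - 4080)*(1/1963) = 1593*(-1/403) - 5837*1/1963 = -1593/403 - 449/151 = -421490/60853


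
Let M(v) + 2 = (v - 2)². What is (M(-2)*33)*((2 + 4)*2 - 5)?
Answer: 3234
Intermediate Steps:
M(v) = -2 + (-2 + v)² (M(v) = -2 + (v - 2)² = -2 + (-2 + v)²)
(M(-2)*33)*((2 + 4)*2 - 5) = ((-2 + (-2 - 2)²)*33)*((2 + 4)*2 - 5) = ((-2 + (-4)²)*33)*(6*2 - 5) = ((-2 + 16)*33)*(12 - 5) = (14*33)*7 = 462*7 = 3234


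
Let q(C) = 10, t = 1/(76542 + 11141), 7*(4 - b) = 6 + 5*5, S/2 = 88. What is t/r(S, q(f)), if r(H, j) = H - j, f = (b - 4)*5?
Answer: 1/14555378 ≈ 6.8703e-8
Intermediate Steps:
S = 176 (S = 2*88 = 176)
b = -3/7 (b = 4 - (6 + 5*5)/7 = 4 - (6 + 25)/7 = 4 - 1/7*31 = 4 - 31/7 = -3/7 ≈ -0.42857)
t = 1/87683 ≈ 1.1405e-5
f = -155/7 (f = (-3/7 - 4)*5 = -31/7*5 = -155/7 ≈ -22.143)
t/r(S, q(f)) = 1/(87683*(176 - 1*10)) = 1/(87683*(176 - 10)) = (1/87683)/166 = (1/87683)*(1/166) = 1/14555378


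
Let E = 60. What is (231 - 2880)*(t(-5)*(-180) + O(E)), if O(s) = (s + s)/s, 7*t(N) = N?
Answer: -2421186/7 ≈ -3.4588e+5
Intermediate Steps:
t(N) = N/7
O(s) = 2 (O(s) = (2*s)/s = 2)
(231 - 2880)*(t(-5)*(-180) + O(E)) = (231 - 2880)*(((⅐)*(-5))*(-180) + 2) = -2649*(-5/7*(-180) + 2) = -2649*(900/7 + 2) = -2649*914/7 = -2421186/7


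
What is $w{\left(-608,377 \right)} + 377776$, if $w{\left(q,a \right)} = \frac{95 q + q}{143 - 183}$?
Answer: $\frac{1896176}{5} \approx 3.7924 \cdot 10^{5}$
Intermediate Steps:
$w{\left(q,a \right)} = - \frac{12 q}{5}$ ($w{\left(q,a \right)} = \frac{96 q}{-40} = 96 q \left(- \frac{1}{40}\right) = - \frac{12 q}{5}$)
$w{\left(-608,377 \right)} + 377776 = \left(- \frac{12}{5}\right) \left(-608\right) + 377776 = \frac{7296}{5} + 377776 = \frac{1896176}{5}$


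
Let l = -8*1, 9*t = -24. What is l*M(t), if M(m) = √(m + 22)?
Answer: -8*√174/3 ≈ -35.176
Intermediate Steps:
t = -8/3 (t = (⅑)*(-24) = -8/3 ≈ -2.6667)
M(m) = √(22 + m)
l = -8
l*M(t) = -8*√(22 - 8/3) = -8*√174/3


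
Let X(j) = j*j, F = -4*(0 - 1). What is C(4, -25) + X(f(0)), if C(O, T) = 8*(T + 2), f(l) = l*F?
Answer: -184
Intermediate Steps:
F = 4 (F = -4*(-1) = 4)
f(l) = 4*l (f(l) = l*4 = 4*l)
C(O, T) = 16 + 8*T (C(O, T) = 8*(2 + T) = 16 + 8*T)
X(j) = j²
C(4, -25) + X(f(0)) = (16 + 8*(-25)) + (4*0)² = (16 - 200) + 0² = -184 + 0 = -184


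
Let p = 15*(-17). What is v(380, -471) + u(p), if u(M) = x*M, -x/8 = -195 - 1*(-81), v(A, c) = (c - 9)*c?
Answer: -6480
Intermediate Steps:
v(A, c) = c*(-9 + c) (v(A, c) = (-9 + c)*c = c*(-9 + c))
x = 912 (x = -8*(-195 - 1*(-81)) = -8*(-195 + 81) = -8*(-114) = 912)
p = -255
u(M) = 912*M
v(380, -471) + u(p) = -471*(-9 - 471) + 912*(-255) = -471*(-480) - 232560 = 226080 - 232560 = -6480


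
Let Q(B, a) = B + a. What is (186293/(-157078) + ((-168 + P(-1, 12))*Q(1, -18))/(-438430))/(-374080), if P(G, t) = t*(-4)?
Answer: 2419212659/757706824604800 ≈ 3.1928e-6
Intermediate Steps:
P(G, t) = -4*t
(186293/(-157078) + ((-168 + P(-1, 12))*Q(1, -18))/(-438430))/(-374080) = (186293/(-157078) + ((-168 - 4*12)*(1 - 18))/(-438430))/(-374080) = (186293*(-1/157078) + ((-168 - 48)*(-17))*(-1/438430))*(-1/374080) = (-186293/157078 - 216*(-17)*(-1/438430))*(-1/374080) = (-186293/157078 + 3672*(-1/438430))*(-1/374080) = (-186293/157078 - 108/12895)*(-1/374080) = -2419212659/2025520810*(-1/374080) = 2419212659/757706824604800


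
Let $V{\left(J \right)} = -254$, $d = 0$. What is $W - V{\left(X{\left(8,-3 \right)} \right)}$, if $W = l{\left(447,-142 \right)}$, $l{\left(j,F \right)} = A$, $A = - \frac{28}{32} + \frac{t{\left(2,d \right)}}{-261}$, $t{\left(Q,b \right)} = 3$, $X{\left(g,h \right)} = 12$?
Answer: $\frac{176167}{696} \approx 253.11$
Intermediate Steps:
$A = - \frac{617}{696}$ ($A = - \frac{28}{32} + \frac{3}{-261} = \left(-28\right) \frac{1}{32} + 3 \left(- \frac{1}{261}\right) = - \frac{7}{8} - \frac{1}{87} = - \frac{617}{696} \approx -0.88649$)
$l{\left(j,F \right)} = - \frac{617}{696}$
$W = - \frac{617}{696} \approx -0.88649$
$W - V{\left(X{\left(8,-3 \right)} \right)} = - \frac{617}{696} - -254 = - \frac{617}{696} + 254 = \frac{176167}{696}$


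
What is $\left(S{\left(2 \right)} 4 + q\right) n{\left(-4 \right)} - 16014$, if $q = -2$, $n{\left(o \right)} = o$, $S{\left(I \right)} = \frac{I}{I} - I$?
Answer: $-15990$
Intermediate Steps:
$S{\left(I \right)} = 1 - I$
$\left(S{\left(2 \right)} 4 + q\right) n{\left(-4 \right)} - 16014 = \left(\left(1 - 2\right) 4 - 2\right) \left(-4\right) - 16014 = \left(\left(-1\right) 4 - 2\right) \left(-4\right) - 16014 = \left(-4 - 2\right) \left(-4\right) - 16014 = \left(-6\right) \left(-4\right) - 16014 = 24 - 16014 = -15990$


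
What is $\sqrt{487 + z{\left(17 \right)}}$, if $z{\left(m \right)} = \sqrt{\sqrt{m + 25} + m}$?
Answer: $\sqrt{487 + \sqrt{17 + \sqrt{42}}} \approx 22.178$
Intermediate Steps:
$z{\left(m \right)} = \sqrt{m + \sqrt{25 + m}}$ ($z{\left(m \right)} = \sqrt{\sqrt{25 + m} + m} = \sqrt{m + \sqrt{25 + m}}$)
$\sqrt{487 + z{\left(17 \right)}} = \sqrt{487 + \sqrt{17 + \sqrt{25 + 17}}} = \sqrt{487 + \sqrt{17 + \sqrt{42}}}$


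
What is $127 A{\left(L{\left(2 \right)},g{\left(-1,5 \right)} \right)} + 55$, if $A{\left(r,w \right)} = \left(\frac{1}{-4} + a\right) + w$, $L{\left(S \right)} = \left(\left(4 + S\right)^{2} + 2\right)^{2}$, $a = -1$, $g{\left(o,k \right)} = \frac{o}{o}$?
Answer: $\frac{93}{4} \approx 23.25$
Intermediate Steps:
$g{\left(o,k \right)} = 1$
$L{\left(S \right)} = \left(2 + \left(4 + S\right)^{2}\right)^{2}$
$A{\left(r,w \right)} = - \frac{5}{4} + w$ ($A{\left(r,w \right)} = \left(\frac{1}{-4} - 1\right) + w = \left(- \frac{1}{4} - 1\right) + w = - \frac{5}{4} + w$)
$127 A{\left(L{\left(2 \right)},g{\left(-1,5 \right)} \right)} + 55 = 127 \left(- \frac{5}{4} + 1\right) + 55 = 127 \left(- \frac{1}{4}\right) + 55 = - \frac{127}{4} + 55 = \frac{93}{4}$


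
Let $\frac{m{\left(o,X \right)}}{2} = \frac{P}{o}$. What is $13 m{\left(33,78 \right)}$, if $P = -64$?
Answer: $- \frac{1664}{33} \approx -50.424$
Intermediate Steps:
$m{\left(o,X \right)} = - \frac{128}{o}$ ($m{\left(o,X \right)} = 2 \left(- \frac{64}{o}\right) = - \frac{128}{o}$)
$13 m{\left(33,78 \right)} = 13 \left(- \frac{128}{33}\right) = - \frac{1664}{33}$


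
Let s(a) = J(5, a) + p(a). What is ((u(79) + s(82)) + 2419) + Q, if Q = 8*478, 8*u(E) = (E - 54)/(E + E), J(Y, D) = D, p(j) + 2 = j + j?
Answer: 8199593/1264 ≈ 6487.0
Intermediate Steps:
p(j) = -2 + 2*j (p(j) = -2 + (j + j) = -2 + 2*j)
u(E) = (-54 + E)/(16*E) (u(E) = ((E - 54)/(E + E))/8 = ((-54 + E)/((2*E)))/8 = ((-54 + E)*(1/(2*E)))/8 = ((-54 + E)/(2*E))/8 = (-54 + E)/(16*E))
s(a) = -2 + 3*a (s(a) = a + (-2 + 2*a) = -2 + 3*a)
Q = 3824
((u(79) + s(82)) + 2419) + Q = (((1/16)*(-54 + 79)/79 + (-2 + 3*82)) + 2419) + 3824 = (((1/16)*(1/79)*25 + (-2 + 246)) + 2419) + 3824 = ((25/1264 + 244) + 2419) + 3824 = (308441/1264 + 2419) + 3824 = 3366057/1264 + 3824 = 8199593/1264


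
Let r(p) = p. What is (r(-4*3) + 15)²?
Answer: 9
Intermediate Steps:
(r(-4*3) + 15)² = (-4*3 + 15)² = (-12 + 15)² = 3² = 9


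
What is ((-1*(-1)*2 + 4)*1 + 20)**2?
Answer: 676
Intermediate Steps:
((-1*(-1)*2 + 4)*1 + 20)**2 = ((1*2 + 4)*1 + 20)**2 = ((2 + 4)*1 + 20)**2 = (6*1 + 20)**2 = (6 + 20)**2 = 26**2 = 676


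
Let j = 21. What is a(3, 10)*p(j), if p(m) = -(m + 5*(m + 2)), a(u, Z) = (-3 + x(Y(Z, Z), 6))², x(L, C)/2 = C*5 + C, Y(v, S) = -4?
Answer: -647496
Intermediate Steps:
x(L, C) = 12*C (x(L, C) = 2*(C*5 + C) = 2*(5*C + C) = 2*(6*C) = 12*C)
a(u, Z) = 4761 (a(u, Z) = (-3 + 12*6)² = (-3 + 72)² = 69² = 4761)
p(m) = -10 - 6*m (p(m) = -(m + 5*(2 + m)) = -(m + (10 + 5*m)) = -(10 + 6*m) = -10 - 6*m)
a(3, 10)*p(j) = 4761*(-10 - 6*21) = 4761*(-10 - 126) = 4761*(-136) = -647496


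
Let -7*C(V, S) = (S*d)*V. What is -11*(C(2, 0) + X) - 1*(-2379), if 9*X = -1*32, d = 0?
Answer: 21763/9 ≈ 2418.1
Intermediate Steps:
X = -32/9 (X = (-1*32)/9 = (⅑)*(-32) = -32/9 ≈ -3.5556)
C(V, S) = 0 (C(V, S) = -S*0*V/7 = -0*V = -⅐*0 = 0)
-11*(C(2, 0) + X) - 1*(-2379) = -11*(0 - 32/9) - 1*(-2379) = -11*(-32/9) + 2379 = 352/9 + 2379 = 21763/9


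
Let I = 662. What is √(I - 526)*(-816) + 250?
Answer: 250 - 1632*√34 ≈ -9266.1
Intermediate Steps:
√(I - 526)*(-816) + 250 = √(662 - 526)*(-816) + 250 = √136*(-816) + 250 = (2*√34)*(-816) + 250 = -1632*√34 + 250 = 250 - 1632*√34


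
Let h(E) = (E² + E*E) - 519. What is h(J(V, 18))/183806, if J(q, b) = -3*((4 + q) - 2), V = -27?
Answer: 1533/26258 ≈ 0.058382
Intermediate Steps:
J(q, b) = -6 - 3*q (J(q, b) = -3*(2 + q) = -6 - 3*q)
h(E) = -519 + 2*E² (h(E) = (E² + E²) - 519 = 2*E² - 519 = -519 + 2*E²)
h(J(V, 18))/183806 = (-519 + 2*(-6 - 3*(-27))²)/183806 = (-519 + 2*(-6 + 81)²)*(1/183806) = (-519 + 2*75²)*(1/183806) = (-519 + 2*5625)*(1/183806) = (-519 + 11250)*(1/183806) = 10731*(1/183806) = 1533/26258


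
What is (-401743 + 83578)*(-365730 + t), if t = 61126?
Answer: 96914331660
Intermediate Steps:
(-401743 + 83578)*(-365730 + t) = (-401743 + 83578)*(-365730 + 61126) = -318165*(-304604) = 96914331660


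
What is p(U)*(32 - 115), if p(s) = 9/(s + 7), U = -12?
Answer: 747/5 ≈ 149.40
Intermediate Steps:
p(s) = 9/(7 + s)
p(U)*(32 - 115) = (9/(7 - 12))*(32 - 115) = (9/(-5))*(-83) = (9*(-⅕))*(-83) = -9/5*(-83) = 747/5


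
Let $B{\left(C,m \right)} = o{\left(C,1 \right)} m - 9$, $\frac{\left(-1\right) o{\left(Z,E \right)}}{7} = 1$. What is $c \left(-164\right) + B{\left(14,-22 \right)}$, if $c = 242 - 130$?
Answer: $-18223$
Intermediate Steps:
$c = 112$ ($c = 242 - 130 = 112$)
$o{\left(Z,E \right)} = -7$ ($o{\left(Z,E \right)} = \left(-7\right) 1 = -7$)
$B{\left(C,m \right)} = -9 - 7 m$ ($B{\left(C,m \right)} = - 7 m - 9 = -9 - 7 m$)
$c \left(-164\right) + B{\left(14,-22 \right)} = 112 \left(-164\right) - -145 = -18368 + \left(-9 + 154\right) = -18368 + 145 = -18223$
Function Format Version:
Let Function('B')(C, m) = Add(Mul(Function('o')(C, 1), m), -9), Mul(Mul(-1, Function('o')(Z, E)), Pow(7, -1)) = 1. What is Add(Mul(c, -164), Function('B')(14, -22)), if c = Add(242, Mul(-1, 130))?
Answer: -18223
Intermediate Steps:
c = 112 (c = Add(242, -130) = 112)
Function('o')(Z, E) = -7 (Function('o')(Z, E) = Mul(-7, 1) = -7)
Function('B')(C, m) = Add(-9, Mul(-7, m)) (Function('B')(C, m) = Add(Mul(-7, m), -9) = Add(-9, Mul(-7, m)))
Add(Mul(c, -164), Function('B')(14, -22)) = Add(Mul(112, -164), Add(-9, Mul(-7, -22))) = Add(-18368, Add(-9, 154)) = Add(-18368, 145) = -18223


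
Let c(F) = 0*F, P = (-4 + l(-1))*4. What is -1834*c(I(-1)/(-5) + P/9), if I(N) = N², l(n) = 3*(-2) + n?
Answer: 0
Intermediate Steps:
l(n) = -6 + n
P = -44 (P = (-4 + (-6 - 1))*4 = (-4 - 7)*4 = -11*4 = -44)
c(F) = 0
-1834*c(I(-1)/(-5) + P/9) = -1834*0 = 0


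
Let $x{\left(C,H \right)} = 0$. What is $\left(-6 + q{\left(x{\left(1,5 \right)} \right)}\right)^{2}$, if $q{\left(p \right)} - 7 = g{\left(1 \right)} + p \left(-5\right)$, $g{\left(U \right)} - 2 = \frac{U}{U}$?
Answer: $16$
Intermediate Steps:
$g{\left(U \right)} = 3$ ($g{\left(U \right)} = 2 + \frac{U}{U} = 2 + 1 = 3$)
$q{\left(p \right)} = 10 - 5 p$ ($q{\left(p \right)} = 7 + \left(3 + p \left(-5\right)\right) = 7 - \left(-3 + 5 p\right) = 10 - 5 p$)
$\left(-6 + q{\left(x{\left(1,5 \right)} \right)}\right)^{2} = \left(-6 + \left(10 - 0\right)\right)^{2} = \left(-6 + \left(10 + 0\right)\right)^{2} = \left(-6 + 10\right)^{2} = 4^{2} = 16$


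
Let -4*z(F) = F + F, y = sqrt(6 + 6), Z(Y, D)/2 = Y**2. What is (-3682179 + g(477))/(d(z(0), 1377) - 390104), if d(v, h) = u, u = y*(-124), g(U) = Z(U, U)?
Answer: 5076261333/613632848 - 3227121*sqrt(3)/613632848 ≈ 8.2634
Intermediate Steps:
Z(Y, D) = 2*Y**2
y = 2*sqrt(3) (y = sqrt(12) = 2*sqrt(3) ≈ 3.4641)
g(U) = 2*U**2
u = -248*sqrt(3) (u = (2*sqrt(3))*(-124) = -248*sqrt(3) ≈ -429.55)
z(F) = -F/2 (z(F) = -(F + F)/4 = -F/2)
d(v, h) = -248*sqrt(3)
(-3682179 + g(477))/(d(z(0), 1377) - 390104) = (-3682179 + 2*477**2)/(-248*sqrt(3) - 390104) = (-3682179 + 2*227529)/(-390104 - 248*sqrt(3)) = (-3682179 + 455058)/(-390104 - 248*sqrt(3)) = -3227121/(-390104 - 248*sqrt(3))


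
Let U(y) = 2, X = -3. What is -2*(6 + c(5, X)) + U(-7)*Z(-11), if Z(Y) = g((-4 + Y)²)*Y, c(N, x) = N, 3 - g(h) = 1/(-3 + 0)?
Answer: -286/3 ≈ -95.333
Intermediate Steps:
g(h) = 10/3 (g(h) = 3 - 1/(-3 + 0) = 3 - 1/(-3) = 3 - 1*(-⅓) = 3 + ⅓ = 10/3)
Z(Y) = 10*Y/3
-2*(6 + c(5, X)) + U(-7)*Z(-11) = -2*(6 + 5) + 2*((10/3)*(-11)) = -2*11 + 2*(-110/3) = -22 - 220/3 = -286/3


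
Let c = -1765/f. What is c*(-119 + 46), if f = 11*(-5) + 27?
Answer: -128845/28 ≈ -4601.6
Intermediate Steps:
f = -28 (f = -55 + 27 = -28)
c = 1765/28 (c = -1765/(-28) = -1765*(-1/28) = 1765/28 ≈ 63.036)
c*(-119 + 46) = 1765*(-119 + 46)/28 = (1765/28)*(-73) = -128845/28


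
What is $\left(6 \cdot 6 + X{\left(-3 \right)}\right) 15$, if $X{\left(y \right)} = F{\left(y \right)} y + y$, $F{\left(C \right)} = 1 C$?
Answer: $630$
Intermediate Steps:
$F{\left(C \right)} = C$
$X{\left(y \right)} = y + y^{2}$ ($X{\left(y \right)} = y y + y = y^{2} + y = y + y^{2}$)
$\left(6 \cdot 6 + X{\left(-3 \right)}\right) 15 = \left(6 \cdot 6 - 3 \left(1 - 3\right)\right) 15 = \left(36 - -6\right) 15 = \left(36 + 6\right) 15 = 42 \cdot 15 = 630$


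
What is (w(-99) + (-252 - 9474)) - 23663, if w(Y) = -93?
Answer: -33482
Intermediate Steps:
(w(-99) + (-252 - 9474)) - 23663 = (-93 + (-252 - 9474)) - 23663 = (-93 - 9726) - 23663 = -9819 - 23663 = -33482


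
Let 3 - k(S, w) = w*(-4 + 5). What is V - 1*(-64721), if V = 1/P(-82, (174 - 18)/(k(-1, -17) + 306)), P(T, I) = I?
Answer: 5048401/78 ≈ 64723.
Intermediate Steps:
k(S, w) = 3 - w (k(S, w) = 3 - w*(-4 + 5) = 3 - w)
V = 163/78 (V = 1/((174 - 18)/((3 - 1*(-17)) + 306)) = 1/(156/((3 + 17) + 306)) = 1/(156/(20 + 306)) = 1/(156/326) = 1/(156*(1/326)) = 1/(78/163) = 163/78 ≈ 2.0897)
V - 1*(-64721) = 163/78 - 1*(-64721) = 163/78 + 64721 = 5048401/78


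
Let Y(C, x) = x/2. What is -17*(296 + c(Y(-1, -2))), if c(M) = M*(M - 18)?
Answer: -5355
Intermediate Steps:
Y(C, x) = x/2 (Y(C, x) = x*(½) = x/2)
c(M) = M*(-18 + M)
-17*(296 + c(Y(-1, -2))) = -17*(296 + ((½)*(-2))*(-18 + (½)*(-2))) = -17*(296 - (-18 - 1)) = -17*(296 - 1*(-19)) = -17*(296 + 19) = -17*315 = -5355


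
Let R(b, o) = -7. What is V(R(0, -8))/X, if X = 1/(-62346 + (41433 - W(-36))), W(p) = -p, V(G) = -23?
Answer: 481827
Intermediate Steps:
X = -1/20949 (X = 1/(-62346 + (41433 - (-1)*(-36))) = 1/(-62346 + (41433 - 1*36)) = 1/(-62346 + (41433 - 36)) = 1/(-62346 + 41397) = 1/(-20949) = -1/20949 ≈ -4.7735e-5)
V(R(0, -8))/X = -23/(-1/20949) = -23*(-20949) = 481827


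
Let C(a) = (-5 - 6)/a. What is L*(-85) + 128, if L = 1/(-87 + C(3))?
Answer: 2063/16 ≈ 128.94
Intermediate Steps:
C(a) = -11/a
L = -3/272 (L = 1/(-87 - 11/3) = 1/(-272/3) = -3/272 ≈ -0.011029)
L*(-85) + 128 = -3/272*(-85) + 128 = 15/16 + 128 = 2063/16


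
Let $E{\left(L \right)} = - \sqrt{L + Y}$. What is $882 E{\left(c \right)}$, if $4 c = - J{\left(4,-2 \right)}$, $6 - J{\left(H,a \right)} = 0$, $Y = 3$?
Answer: $- 441 \sqrt{6} \approx -1080.2$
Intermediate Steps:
$J{\left(H,a \right)} = 6$ ($J{\left(H,a \right)} = 6 - 0 = 6 + 0 = 6$)
$c = - \frac{3}{2}$ ($c = \frac{\left(-1\right) 6}{4} = \frac{1}{4} \left(-6\right) = - \frac{3}{2} \approx -1.5$)
$E{\left(L \right)} = - \sqrt{3 + L}$ ($E{\left(L \right)} = - \sqrt{L + 3} = - \sqrt{3 + L}$)
$882 E{\left(c \right)} = 882 \left(- \sqrt{3 - \frac{3}{2}}\right) = 882 \left(- \sqrt{\frac{3}{2}}\right) = 882 \left(- \frac{\sqrt{6}}{2}\right) = - 441 \sqrt{6}$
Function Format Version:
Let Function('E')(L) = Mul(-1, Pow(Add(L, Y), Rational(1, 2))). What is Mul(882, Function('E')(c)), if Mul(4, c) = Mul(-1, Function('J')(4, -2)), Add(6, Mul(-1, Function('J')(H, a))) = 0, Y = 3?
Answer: Mul(-441, Pow(6, Rational(1, 2))) ≈ -1080.2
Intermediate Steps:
Function('J')(H, a) = 6 (Function('J')(H, a) = Add(6, Mul(-1, 0)) = Add(6, 0) = 6)
c = Rational(-3, 2) (c = Mul(Rational(1, 4), Mul(-1, 6)) = Mul(Rational(1, 4), -6) = Rational(-3, 2) ≈ -1.5000)
Function('E')(L) = Mul(-1, Pow(Add(3, L), Rational(1, 2))) (Function('E')(L) = Mul(-1, Pow(Add(L, 3), Rational(1, 2))) = Mul(-1, Pow(Add(3, L), Rational(1, 2))))
Mul(882, Function('E')(c)) = Mul(882, Mul(-1, Pow(Add(3, Rational(-3, 2)), Rational(1, 2)))) = Mul(882, Mul(-1, Pow(Rational(3, 2), Rational(1, 2)))) = Mul(882, Mul(-1, Mul(Rational(1, 2), Pow(6, Rational(1, 2))))) = Mul(882, Mul(Rational(-1, 2), Pow(6, Rational(1, 2)))) = Mul(-441, Pow(6, Rational(1, 2)))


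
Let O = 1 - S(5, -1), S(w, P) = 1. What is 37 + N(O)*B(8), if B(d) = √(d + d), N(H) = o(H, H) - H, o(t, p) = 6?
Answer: 61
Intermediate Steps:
O = 0 (O = 1 - 1*1 = 1 - 1 = 0)
N(H) = 6 - H
B(d) = √2*√d (B(d) = √(2*d) = √2*√d)
37 + N(O)*B(8) = 37 + (6 - 1*0)*(√2*√8) = 37 + (6 + 0)*(√2*(2*√2)) = 37 + 6*4 = 37 + 24 = 61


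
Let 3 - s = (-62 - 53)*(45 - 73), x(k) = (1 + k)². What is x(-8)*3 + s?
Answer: -3070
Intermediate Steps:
s = -3217 (s = 3 - (-62 - 53)*(45 - 73) = 3 - (-115)*(-28) = 3 - 1*3220 = 3 - 3220 = -3217)
x(-8)*3 + s = (1 - 8)²*3 - 3217 = (-7)²*3 - 3217 = 49*3 - 3217 = 147 - 3217 = -3070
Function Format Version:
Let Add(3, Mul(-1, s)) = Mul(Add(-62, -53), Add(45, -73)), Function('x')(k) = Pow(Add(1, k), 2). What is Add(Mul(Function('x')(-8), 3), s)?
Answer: -3070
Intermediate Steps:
s = -3217 (s = Add(3, Mul(-1, Mul(Add(-62, -53), Add(45, -73)))) = Add(3, Mul(-1, Mul(-115, -28))) = Add(3, Mul(-1, 3220)) = Add(3, -3220) = -3217)
Add(Mul(Function('x')(-8), 3), s) = Add(Mul(Pow(Add(1, -8), 2), 3), -3217) = Add(Mul(Pow(-7, 2), 3), -3217) = Add(Mul(49, 3), -3217) = Add(147, -3217) = -3070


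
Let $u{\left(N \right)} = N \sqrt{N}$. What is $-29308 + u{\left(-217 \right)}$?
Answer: $-29308 - 217 i \sqrt{217} \approx -29308.0 - 3196.6 i$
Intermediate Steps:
$u{\left(N \right)} = N^{\frac{3}{2}}$
$-29308 + u{\left(-217 \right)} = -29308 + \left(-217\right)^{\frac{3}{2}} = -29308 - 217 i \sqrt{217}$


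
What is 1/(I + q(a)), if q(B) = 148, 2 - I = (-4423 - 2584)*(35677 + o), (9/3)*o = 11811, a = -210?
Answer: 1/277575448 ≈ 3.6026e-9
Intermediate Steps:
o = 3937 (o = (⅓)*11811 = 3937)
I = 277575300 (I = 2 - (-4423 - 2584)*(35677 + 3937) = 2 - (-7007)*39614 = 2 - 1*(-277575298) = 2 + 277575298 = 277575300)
1/(I + q(a)) = 1/(277575300 + 148) = 1/277575448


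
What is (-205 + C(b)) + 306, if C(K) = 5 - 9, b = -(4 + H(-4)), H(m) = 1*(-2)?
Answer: 97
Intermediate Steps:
H(m) = -2
b = -2 (b = -(4 - 2) = -1*2 = -2)
C(K) = -4
(-205 + C(b)) + 306 = (-205 - 4) + 306 = -209 + 306 = 97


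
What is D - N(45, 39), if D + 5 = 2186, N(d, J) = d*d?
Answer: 156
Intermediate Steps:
N(d, J) = d²
D = 2181 (D = -5 + 2186 = 2181)
D - N(45, 39) = 2181 - 1*45² = 2181 - 1*2025 = 2181 - 2025 = 156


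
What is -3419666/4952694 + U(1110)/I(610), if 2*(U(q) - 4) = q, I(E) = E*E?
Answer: -634844581327/921448718700 ≈ -0.68896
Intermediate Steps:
I(E) = E²
U(q) = 4 + q/2
-3419666/4952694 + U(1110)/I(610) = -3419666/4952694 + (4 + (½)*1110)/(610²) = -3419666*1/4952694 + (4 + 555)/372100 = -1709833/2476347 + 559*(1/372100) = -1709833/2476347 + 559/372100 = -634844581327/921448718700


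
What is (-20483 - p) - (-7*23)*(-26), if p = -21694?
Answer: -2975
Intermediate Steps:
(-20483 - p) - (-7*23)*(-26) = (-20483 - 1*(-21694)) - (-7*23)*(-26) = (-20483 + 21694) - (-161)*(-26) = 1211 - 1*4186 = 1211 - 4186 = -2975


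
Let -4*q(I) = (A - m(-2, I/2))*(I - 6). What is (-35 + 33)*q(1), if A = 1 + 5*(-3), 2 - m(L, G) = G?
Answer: 155/4 ≈ 38.750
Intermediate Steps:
m(L, G) = 2 - G
A = -14 (A = 1 - 15 = -14)
q(I) = -(-16 + I/2)*(-6 + I)/4 (q(I) = -(-14 - (2 - I/2))*(I - 6)/4 = -(-14 - (2 - I/2))*(-6 + I)/4 = -(-14 + (-2 + I/2))*(-6 + I)/4 = -(-16 + I/2)*(-6 + I)/4)
(-35 + 33)*q(1) = (-35 + 33)*(-24 - 1/8*1**2 + (19/4)*1) = -2*(-24 - 1/8*1 + 19/4) = -2*(-24 - 1/8 + 19/4) = -2*(-155/8) = 155/4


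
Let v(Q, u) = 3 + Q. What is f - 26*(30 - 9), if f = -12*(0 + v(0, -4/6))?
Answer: -582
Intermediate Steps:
f = -36 (f = -12*(0 + (3 + 0)) = -12*(0 + 3) = -12*3 = -36)
f - 26*(30 - 9) = -36 - 26*(30 - 9) = -36 - 26*21 = -36 - 546 = -582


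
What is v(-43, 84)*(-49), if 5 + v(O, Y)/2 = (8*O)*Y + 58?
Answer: 2826614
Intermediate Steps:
v(O, Y) = 106 + 16*O*Y (v(O, Y) = -10 + 2*((8*O)*Y + 58) = -10 + 2*(8*O*Y + 58) = -10 + 2*(58 + 8*O*Y) = -10 + (116 + 16*O*Y) = 106 + 16*O*Y)
v(-43, 84)*(-49) = (106 + 16*(-43)*84)*(-49) = (106 - 57792)*(-49) = -57686*(-49) = 2826614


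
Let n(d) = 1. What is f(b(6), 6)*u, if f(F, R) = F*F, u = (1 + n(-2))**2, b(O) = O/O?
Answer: 4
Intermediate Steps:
b(O) = 1
u = 4 (u = (1 + 1)**2 = 2**2 = 4)
f(F, R) = F**2
f(b(6), 6)*u = 1**2*4 = 1*4 = 4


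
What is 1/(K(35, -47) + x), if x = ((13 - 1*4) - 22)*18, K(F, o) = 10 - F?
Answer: -1/259 ≈ -0.0038610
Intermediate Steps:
x = -234 (x = ((13 - 4) - 22)*18 = (9 - 22)*18 = -13*18 = -234)
1/(K(35, -47) + x) = 1/((10 - 1*35) - 234) = 1/((10 - 35) - 234) = 1/(-25 - 234) = 1/(-259) = -1/259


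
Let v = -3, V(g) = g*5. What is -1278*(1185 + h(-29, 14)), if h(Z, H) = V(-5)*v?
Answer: -1610280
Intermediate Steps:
V(g) = 5*g
h(Z, H) = 75 (h(Z, H) = (5*(-5))*(-3) = -25*(-3) = 75)
-1278*(1185 + h(-29, 14)) = -1278*(1185 + 75) = -1278*1260 = -1610280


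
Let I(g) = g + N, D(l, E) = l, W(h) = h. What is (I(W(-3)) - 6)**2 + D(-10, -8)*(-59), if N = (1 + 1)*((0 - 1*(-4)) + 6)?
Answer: 711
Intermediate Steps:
N = 20 (N = 2*((0 + 4) + 6) = 2*(4 + 6) = 2*10 = 20)
I(g) = 20 + g (I(g) = g + 20 = 20 + g)
(I(W(-3)) - 6)**2 + D(-10, -8)*(-59) = ((20 - 3) - 6)**2 - 10*(-59) = (17 - 6)**2 + 590 = 11**2 + 590 = 121 + 590 = 711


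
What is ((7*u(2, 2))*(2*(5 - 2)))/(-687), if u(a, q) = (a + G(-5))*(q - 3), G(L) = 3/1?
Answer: 70/229 ≈ 0.30568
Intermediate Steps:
G(L) = 3 (G(L) = 3*1 = 3)
u(a, q) = (-3 + q)*(3 + a) (u(a, q) = (a + 3)*(q - 3) = (3 + a)*(-3 + q) = (-3 + q)*(3 + a))
((7*u(2, 2))*(2*(5 - 2)))/(-687) = ((7*(-9 - 3*2 + 3*2 + 2*2))*(2*(5 - 2)))/(-687) = ((7*(-9 - 6 + 6 + 4))*(2*3))*(-1/687) = ((7*(-5))*6)*(-1/687) = -35*6*(-1/687) = -210*(-1/687) = 70/229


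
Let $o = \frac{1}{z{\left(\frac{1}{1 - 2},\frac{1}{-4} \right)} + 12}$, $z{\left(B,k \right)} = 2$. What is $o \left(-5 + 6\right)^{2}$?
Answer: $\frac{1}{14} \approx 0.071429$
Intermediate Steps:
$o = \frac{1}{14}$ ($o = \frac{1}{2 + 12} = \frac{1}{14} \approx 0.071429$)
$o \left(-5 + 6\right)^{2} = \frac{\left(-5 + 6\right)^{2}}{14} = \frac{1^{2}}{14} = \frac{1}{14} \cdot 1 = \frac{1}{14}$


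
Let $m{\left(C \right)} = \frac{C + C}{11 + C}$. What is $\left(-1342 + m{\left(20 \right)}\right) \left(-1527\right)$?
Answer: $\frac{63465174}{31} \approx 2.0473 \cdot 10^{6}$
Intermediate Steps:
$m{\left(C \right)} = \frac{2 C}{11 + C}$
$\left(-1342 + m{\left(20 \right)}\right) \left(-1527\right) = \left(-1342 + 2 \cdot 20 \frac{1}{11 + 20}\right) \left(-1527\right) = \left(-1342 + 2 \cdot 20 \cdot \frac{1}{31}\right) \left(-1527\right) = \left(-1342 + \frac{40}{31}\right) \left(-1527\right) = \left(- \frac{41562}{31}\right) \left(-1527\right) = \frac{63465174}{31}$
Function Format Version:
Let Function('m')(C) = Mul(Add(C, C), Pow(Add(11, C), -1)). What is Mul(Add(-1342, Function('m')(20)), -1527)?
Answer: Rational(63465174, 31) ≈ 2.0473e+6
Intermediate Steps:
Function('m')(C) = Mul(2, C, Pow(Add(11, C), -1)) (Function('m')(C) = Mul(Mul(2, C), Pow(Add(11, C), -1)) = Mul(2, C, Pow(Add(11, C), -1)))
Mul(Add(-1342, Function('m')(20)), -1527) = Mul(Add(-1342, Mul(2, 20, Pow(Add(11, 20), -1))), -1527) = Mul(Add(-1342, Mul(2, 20, Pow(31, -1))), -1527) = Mul(Add(-1342, Mul(2, 20, Rational(1, 31))), -1527) = Mul(Add(-1342, Rational(40, 31)), -1527) = Mul(Rational(-41562, 31), -1527) = Rational(63465174, 31)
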